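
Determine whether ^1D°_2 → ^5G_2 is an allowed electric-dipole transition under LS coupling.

forbidden

Initial level: S=0, L=2, J=2, parity odd. Final level: S=2, L=4, J=2, parity even.
Parity must change: odd → even — ✓.
ΔS = 0: S: 0 → 2 — ✗.
ΔL = 0, ±1 (not L=0↔0): L: 2 → 4, ΔL = +2 — ✗.
ΔJ = 0, ±1 (not J=0↔0): J: 2 → 2, ΔJ = +0 — ✓.
Rule(s) violated: ΔS, ΔL.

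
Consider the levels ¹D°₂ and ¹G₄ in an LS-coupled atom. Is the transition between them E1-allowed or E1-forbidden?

forbidden

Reading off the term symbols: S 0→0, L 2→4, J 2→4, parity odd→even.
Parity must change: odd → even — passes.
ΔS = 0: S: 0 → 0 — passes.
ΔL = 0, ±1 (not L=0↔0): L: 2 → 4, ΔL = +2 — fails.
ΔJ = 0, ±1 (not J=0↔0): J: 2 → 4, ΔJ = +2 — fails.
Rule(s) violated: ΔL, ΔJ.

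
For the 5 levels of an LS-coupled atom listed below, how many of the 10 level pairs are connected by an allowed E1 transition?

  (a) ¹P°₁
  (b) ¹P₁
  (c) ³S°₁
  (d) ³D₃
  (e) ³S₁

1

(a)–(b): allowed.
(a)–(c): forbidden (parity, ΔS).
(a)–(d): forbidden (ΔS, ΔJ).
(a)–(e): forbidden (ΔS).
(b)–(c): forbidden (ΔS).
(b)–(d): forbidden (parity, ΔS, ΔJ).
(b)–(e): forbidden (parity, ΔS).
(c)–(d): forbidden (ΔL, ΔJ).
(c)–(e): forbidden (ΔL).
(d)–(e): forbidden (parity, ΔL, ΔJ).
Allowed pairs: 1 of 10.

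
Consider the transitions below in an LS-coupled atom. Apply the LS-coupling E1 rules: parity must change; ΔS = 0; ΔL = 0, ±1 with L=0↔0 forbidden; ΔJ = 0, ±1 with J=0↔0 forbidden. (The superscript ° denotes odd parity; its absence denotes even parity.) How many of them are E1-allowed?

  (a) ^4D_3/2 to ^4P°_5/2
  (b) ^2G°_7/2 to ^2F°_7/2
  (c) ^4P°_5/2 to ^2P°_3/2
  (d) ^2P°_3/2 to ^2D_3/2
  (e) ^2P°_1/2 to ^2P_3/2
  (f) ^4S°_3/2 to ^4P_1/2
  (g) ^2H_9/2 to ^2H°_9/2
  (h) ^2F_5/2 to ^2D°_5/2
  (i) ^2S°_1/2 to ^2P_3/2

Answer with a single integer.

7

(a) allowed
(b) forbidden (parity fails)
(c) forbidden (parity, ΔS fail)
(d) allowed
(e) allowed
(f) allowed
(g) allowed
(h) allowed
(i) allowed
Total allowed: 7 of 9.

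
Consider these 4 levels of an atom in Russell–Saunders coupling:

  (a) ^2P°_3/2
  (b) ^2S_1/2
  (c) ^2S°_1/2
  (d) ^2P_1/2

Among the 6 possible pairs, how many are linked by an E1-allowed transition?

3

(a)–(b): allowed.
(a)–(c): forbidden (parity).
(a)–(d): allowed.
(b)–(c): forbidden (ΔL).
(b)–(d): forbidden (parity).
(c)–(d): allowed.
Allowed pairs: 3 of 6.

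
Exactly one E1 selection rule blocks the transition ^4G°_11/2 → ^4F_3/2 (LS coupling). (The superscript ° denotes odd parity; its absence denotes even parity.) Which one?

Parity must change: odd → even — passes.
ΔS = 0: S: 3/2 → 3/2 — passes.
ΔL = 0, ±1 (not L=0↔0): L: 4 → 3, ΔL = -1 — passes.
ΔJ = 0, ±1 (not J=0↔0): J: 11/2 → 3/2, ΔJ = -4 — fails.

the ΔJ = 0, ±1 rule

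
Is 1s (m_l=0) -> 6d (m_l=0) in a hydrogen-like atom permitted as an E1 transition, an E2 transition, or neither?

Δl = 2 − 0 = +2; l_i + l_f = 2.
Δm_l = +0.
E1 (Δl = ±1, |Δm_l| ≤ 1): not satisfied.
E2 (Δl = 0,±2, l_i+l_f ≥ 2, |Δm_l| ≤ 2): satisfied.

E2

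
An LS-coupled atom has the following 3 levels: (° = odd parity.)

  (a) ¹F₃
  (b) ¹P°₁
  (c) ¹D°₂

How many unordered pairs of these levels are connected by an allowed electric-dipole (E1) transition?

(a)–(b): forbidden (ΔL, ΔJ).
(a)–(c): allowed.
(b)–(c): forbidden (parity).
Allowed pairs: 1 of 3.

1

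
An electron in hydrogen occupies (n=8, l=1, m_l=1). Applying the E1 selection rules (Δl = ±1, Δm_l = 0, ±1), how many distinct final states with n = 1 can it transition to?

1

E1 requires Δl = ±1, so l_f ∈ {0, 2}; with 0 ≤ l_f ≤ n_f−1 = 0, the allowed l_f values are {0}.
For l_f = 0: m_f ∈ {m_i−1, m_i, m_i+1} ∩ [−0, 0] = {0} → 1 state.
Total: 1.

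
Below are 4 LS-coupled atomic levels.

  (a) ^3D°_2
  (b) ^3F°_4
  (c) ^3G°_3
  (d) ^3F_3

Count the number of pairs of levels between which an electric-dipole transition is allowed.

3

(a)–(b): forbidden (parity, ΔJ).
(a)–(c): forbidden (parity, ΔL).
(a)–(d): allowed.
(b)–(c): forbidden (parity).
(b)–(d): allowed.
(c)–(d): allowed.
Allowed pairs: 3 of 6.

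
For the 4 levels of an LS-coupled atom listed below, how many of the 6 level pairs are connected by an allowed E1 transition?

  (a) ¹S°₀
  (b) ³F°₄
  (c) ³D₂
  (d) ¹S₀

0

(a)–(b): forbidden (parity, ΔS, ΔL, ΔJ).
(a)–(c): forbidden (ΔS, ΔL, ΔJ).
(a)–(d): forbidden (ΔL, ΔJ).
(b)–(c): forbidden (ΔJ).
(b)–(d): forbidden (ΔS, ΔL, ΔJ).
(c)–(d): forbidden (parity, ΔS, ΔL, ΔJ).
Allowed pairs: 0 of 6.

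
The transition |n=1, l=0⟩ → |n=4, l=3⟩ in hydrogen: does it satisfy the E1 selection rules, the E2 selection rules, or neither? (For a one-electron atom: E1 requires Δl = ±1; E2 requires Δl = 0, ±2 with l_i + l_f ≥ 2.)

neither

Δl = 3 − 0 = +3; l_i + l_f = 3.
E1 (Δl = ±1): not satisfied.
E2 (Δl = 0,±2, l_i+l_f ≥ 2): not satisfied.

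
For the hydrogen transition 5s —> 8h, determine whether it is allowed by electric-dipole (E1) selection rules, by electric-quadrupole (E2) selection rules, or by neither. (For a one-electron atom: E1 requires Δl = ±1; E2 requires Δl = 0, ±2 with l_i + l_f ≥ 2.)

neither

Δl = 5 − 0 = +5; l_i + l_f = 5.
E1 (Δl = ±1): not satisfied.
E2 (Δl = 0,±2, l_i+l_f ≥ 2): not satisfied.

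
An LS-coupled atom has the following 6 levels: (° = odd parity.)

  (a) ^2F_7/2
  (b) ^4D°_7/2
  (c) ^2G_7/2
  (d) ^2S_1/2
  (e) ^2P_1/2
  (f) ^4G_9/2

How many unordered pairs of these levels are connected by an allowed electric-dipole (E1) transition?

(a)–(b): forbidden (ΔS).
(a)–(c): forbidden (parity).
(a)–(d): forbidden (parity, ΔL, ΔJ).
(a)–(e): forbidden (parity, ΔL, ΔJ).
(a)–(f): forbidden (parity, ΔS).
(b)–(c): forbidden (ΔS, ΔL).
(b)–(d): forbidden (ΔS, ΔL, ΔJ).
(b)–(e): forbidden (ΔS, ΔJ).
(b)–(f): forbidden (ΔL).
(c)–(d): forbidden (parity, ΔL, ΔJ).
(c)–(e): forbidden (parity, ΔL, ΔJ).
(c)–(f): forbidden (parity, ΔS).
(d)–(e): forbidden (parity).
(d)–(f): forbidden (parity, ΔS, ΔL, ΔJ).
(e)–(f): forbidden (parity, ΔS, ΔL, ΔJ).
Allowed pairs: 0 of 15.

0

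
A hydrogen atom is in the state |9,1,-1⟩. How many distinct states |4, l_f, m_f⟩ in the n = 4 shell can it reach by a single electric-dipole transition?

E1 requires Δl = ±1, so l_f ∈ {0, 2}; with 0 ≤ l_f ≤ n_f−1 = 3, the allowed l_f values are {0, 2}.
For l_f = 0: m_f ∈ {m_i−1, m_i, m_i+1} ∩ [−0, 0] = {0} → 1 state.
For l_f = 2: m_f ∈ {m_i−1, m_i, m_i+1} ∩ [−2, 2] = {-2, -1, 0} → 3 states.
Total: 4.

4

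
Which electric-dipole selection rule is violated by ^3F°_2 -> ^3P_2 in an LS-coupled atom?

the ΔL = 0, ±1 rule

Initial level: S=1, L=3, J=2, parity odd. Final level: S=1, L=1, J=2, parity even.
ΔJ = 0, ±1 (not J=0↔0): J: 2 → 2, ΔJ = +0 — ✓.
ΔL = 0, ±1 (not L=0↔0): L: 3 → 1, ΔL = -2 — ✗.
Parity must change: odd → even — ✓.
ΔS = 0: S: 1 → 1 — ✓.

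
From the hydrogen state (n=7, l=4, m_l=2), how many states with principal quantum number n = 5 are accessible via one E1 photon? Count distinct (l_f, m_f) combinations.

E1 requires Δl = ±1, so l_f ∈ {3, 5}; with 0 ≤ l_f ≤ n_f−1 = 4, the allowed l_f values are {3}.
For l_f = 3: m_f ∈ {m_i−1, m_i, m_i+1} ∩ [−3, 3] = {1, 2, 3} → 3 states.
Total: 3.

3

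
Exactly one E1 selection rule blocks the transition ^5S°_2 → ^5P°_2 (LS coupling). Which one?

Parity must change: odd → odd — ✗.
ΔS = 0: S: 2 → 2 — ✓.
ΔL = 0, ±1 (not L=0↔0): L: 0 → 1, ΔL = +1 — ✓.
ΔJ = 0, ±1 (not J=0↔0): J: 2 → 2, ΔJ = +0 — ✓.

parity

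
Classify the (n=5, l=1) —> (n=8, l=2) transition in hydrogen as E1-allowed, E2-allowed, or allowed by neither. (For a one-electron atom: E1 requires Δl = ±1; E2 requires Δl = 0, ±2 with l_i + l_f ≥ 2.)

E1

Δl = 2 − 1 = +1; l_i + l_f = 3.
E1 (Δl = ±1): satisfied.
E2 (Δl = 0,±2, l_i+l_f ≥ 2): not satisfied.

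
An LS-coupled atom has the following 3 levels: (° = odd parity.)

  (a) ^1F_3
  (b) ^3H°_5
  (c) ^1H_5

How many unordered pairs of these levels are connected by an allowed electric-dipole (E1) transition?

0

(a)–(b): forbidden (ΔS, ΔL, ΔJ).
(a)–(c): forbidden (parity, ΔL, ΔJ).
(b)–(c): forbidden (ΔS).
Allowed pairs: 0 of 3.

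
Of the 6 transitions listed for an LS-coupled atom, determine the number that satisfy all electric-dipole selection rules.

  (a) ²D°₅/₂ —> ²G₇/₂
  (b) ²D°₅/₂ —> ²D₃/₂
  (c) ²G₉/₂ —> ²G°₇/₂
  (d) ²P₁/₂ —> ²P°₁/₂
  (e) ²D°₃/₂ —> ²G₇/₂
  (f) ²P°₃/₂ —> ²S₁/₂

4

(a) forbidden (ΔL fails)
(b) allowed
(c) allowed
(d) allowed
(e) forbidden (ΔL, ΔJ fail)
(f) allowed
Total allowed: 4 of 6.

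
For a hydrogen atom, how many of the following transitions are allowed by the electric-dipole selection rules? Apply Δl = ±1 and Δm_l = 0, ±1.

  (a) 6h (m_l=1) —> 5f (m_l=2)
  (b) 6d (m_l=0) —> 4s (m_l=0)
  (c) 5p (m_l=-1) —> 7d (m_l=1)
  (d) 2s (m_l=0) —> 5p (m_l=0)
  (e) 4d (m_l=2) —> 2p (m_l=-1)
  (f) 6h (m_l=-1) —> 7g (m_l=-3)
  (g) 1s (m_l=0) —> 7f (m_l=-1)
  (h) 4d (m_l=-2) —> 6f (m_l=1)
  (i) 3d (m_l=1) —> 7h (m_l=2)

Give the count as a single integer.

1

(a) forbidden — Δl = -2 (E1 requires Δl = ±1)
(b) forbidden — Δl = -2 (E1 requires Δl = ±1)
(c) forbidden — Δm_l = +2 (E1 requires Δm_l = 0, ±1)
(d) allowed
(e) forbidden — Δm_l = -3 (E1 requires Δm_l = 0, ±1)
(f) forbidden — Δm_l = -2 (E1 requires Δm_l = 0, ±1)
(g) forbidden — Δl = +3 (E1 requires Δl = ±1)
(h) forbidden — Δm_l = +3 (E1 requires Δm_l = 0, ±1)
(i) forbidden — Δl = +3 (E1 requires Δl = ±1)
Total allowed: 1 of 9.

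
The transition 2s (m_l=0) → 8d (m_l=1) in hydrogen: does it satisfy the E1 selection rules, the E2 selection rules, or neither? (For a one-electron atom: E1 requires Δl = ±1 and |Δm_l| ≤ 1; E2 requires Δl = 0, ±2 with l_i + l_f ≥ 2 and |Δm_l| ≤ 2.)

E2

Δl = 2 − 0 = +2; l_i + l_f = 2.
Δm_l = +1.
E1 (Δl = ±1, |Δm_l| ≤ 1): not satisfied.
E2 (Δl = 0,±2, l_i+l_f ≥ 2, |Δm_l| ≤ 2): satisfied.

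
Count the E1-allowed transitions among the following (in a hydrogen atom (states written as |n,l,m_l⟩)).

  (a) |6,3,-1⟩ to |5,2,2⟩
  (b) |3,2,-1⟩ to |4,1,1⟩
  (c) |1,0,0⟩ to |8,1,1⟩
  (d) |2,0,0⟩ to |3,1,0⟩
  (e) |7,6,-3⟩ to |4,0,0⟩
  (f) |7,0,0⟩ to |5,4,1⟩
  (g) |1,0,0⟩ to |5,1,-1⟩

(a) forbidden — Δm_l = +3 (E1 requires Δm_l = 0, ±1)
(b) forbidden — Δm_l = +2 (E1 requires Δm_l = 0, ±1)
(c) allowed
(d) allowed
(e) forbidden — Δl = -6 (E1 requires Δl = ±1); Δm_l = +3 (E1 requires Δm_l = 0, ±1)
(f) forbidden — Δl = +4 (E1 requires Δl = ±1)
(g) allowed
Total allowed: 3 of 7.

3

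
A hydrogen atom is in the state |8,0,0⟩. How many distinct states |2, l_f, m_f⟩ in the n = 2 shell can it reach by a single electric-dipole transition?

3

E1 requires Δl = ±1, so l_f ∈ {-1, 1}; with 0 ≤ l_f ≤ n_f−1 = 1, the allowed l_f values are {1}.
For l_f = 1: m_f ∈ {m_i−1, m_i, m_i+1} ∩ [−1, 1] = {-1, 0, 1} → 3 states.
Total: 3.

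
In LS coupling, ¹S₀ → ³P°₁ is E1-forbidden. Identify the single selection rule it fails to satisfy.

Reading off the term symbols: S 0→1, L 0→1, J 0→1, parity even→odd.
ΔS = 0: S: 0 → 1 — fails.
ΔL = 0, ±1 (not L=0↔0): L: 0 → 1, ΔL = +1 — passes.
ΔJ = 0, ±1 (not J=0↔0): J: 0 → 1, ΔJ = +1 — passes.
Parity must change: even → odd — passes.

the ΔS = 0 rule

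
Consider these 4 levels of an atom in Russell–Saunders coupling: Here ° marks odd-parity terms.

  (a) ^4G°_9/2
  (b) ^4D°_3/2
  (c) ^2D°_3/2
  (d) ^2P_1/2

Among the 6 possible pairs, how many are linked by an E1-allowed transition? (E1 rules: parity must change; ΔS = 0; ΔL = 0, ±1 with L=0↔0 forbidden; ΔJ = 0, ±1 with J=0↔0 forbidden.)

1

(a)–(b): forbidden (parity, ΔL, ΔJ).
(a)–(c): forbidden (parity, ΔS, ΔL, ΔJ).
(a)–(d): forbidden (ΔS, ΔL, ΔJ).
(b)–(c): forbidden (parity, ΔS).
(b)–(d): forbidden (ΔS).
(c)–(d): allowed.
Allowed pairs: 1 of 6.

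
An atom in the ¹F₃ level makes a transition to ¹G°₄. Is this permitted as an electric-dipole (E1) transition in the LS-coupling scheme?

Reading off the term symbols: S 0→0, L 3→4, J 3→4, parity even→odd.
ΔL = 0, ±1 (not L=0↔0): L: 3 → 4, ΔL = +1 — ✓.
ΔJ = 0, ±1 (not J=0↔0): J: 3 → 4, ΔJ = +1 — ✓.
Parity must change: even → odd — ✓.
ΔS = 0: S: 0 → 0 — ✓.
All four E1 rules are satisfied.

allowed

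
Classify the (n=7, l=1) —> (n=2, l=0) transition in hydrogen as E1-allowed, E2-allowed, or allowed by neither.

E1

Δl = 0 − 1 = -1; l_i + l_f = 1.
E1 (Δl = ±1): satisfied.
E2 (Δl = 0,±2, l_i+l_f ≥ 2): not satisfied.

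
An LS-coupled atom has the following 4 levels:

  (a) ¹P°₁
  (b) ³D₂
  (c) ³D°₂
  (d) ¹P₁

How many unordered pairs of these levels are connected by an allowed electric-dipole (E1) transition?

2

(a)–(b): forbidden (ΔS).
(a)–(c): forbidden (parity, ΔS).
(a)–(d): allowed.
(b)–(c): allowed.
(b)–(d): forbidden (parity, ΔS).
(c)–(d): forbidden (ΔS).
Allowed pairs: 2 of 6.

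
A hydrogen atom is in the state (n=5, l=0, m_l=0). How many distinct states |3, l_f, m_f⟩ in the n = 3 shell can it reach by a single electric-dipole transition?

3

E1 requires Δl = ±1, so l_f ∈ {-1, 1}; with 0 ≤ l_f ≤ n_f−1 = 2, the allowed l_f values are {1}.
For l_f = 1: m_f ∈ {m_i−1, m_i, m_i+1} ∩ [−1, 1] = {-1, 0, 1} → 3 states.
Total: 3.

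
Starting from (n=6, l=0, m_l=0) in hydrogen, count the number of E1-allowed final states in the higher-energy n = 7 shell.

E1 requires Δl = ±1, so l_f ∈ {-1, 1}; with 0 ≤ l_f ≤ n_f−1 = 6, the allowed l_f values are {1}.
For l_f = 1: m_f ∈ {m_i−1, m_i, m_i+1} ∩ [−1, 1] = {-1, 0, 1} → 3 states.
Total: 3.

3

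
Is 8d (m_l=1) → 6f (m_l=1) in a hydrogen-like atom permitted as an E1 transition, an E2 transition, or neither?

Δl = 3 − 2 = +1; l_i + l_f = 5.
Δm_l = +0.
E1 (Δl = ±1, |Δm_l| ≤ 1): satisfied.
E2 (Δl = 0,±2, l_i+l_f ≥ 2, |Δm_l| ≤ 2): not satisfied.

E1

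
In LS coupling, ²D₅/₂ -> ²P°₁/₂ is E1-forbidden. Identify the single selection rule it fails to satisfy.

the ΔJ = 0, ±1 rule

Initial level: S=1/2, L=2, J=5/2, parity even. Final level: S=1/2, L=1, J=1/2, parity odd.
ΔL = 0, ±1 (not L=0↔0): L: 2 → 1, ΔL = -1 — ✓.
Parity must change: even → odd — ✓.
ΔS = 0: S: 1/2 → 1/2 — ✓.
ΔJ = 0, ±1 (not J=0↔0): J: 5/2 → 1/2, ΔJ = -2 — ✗.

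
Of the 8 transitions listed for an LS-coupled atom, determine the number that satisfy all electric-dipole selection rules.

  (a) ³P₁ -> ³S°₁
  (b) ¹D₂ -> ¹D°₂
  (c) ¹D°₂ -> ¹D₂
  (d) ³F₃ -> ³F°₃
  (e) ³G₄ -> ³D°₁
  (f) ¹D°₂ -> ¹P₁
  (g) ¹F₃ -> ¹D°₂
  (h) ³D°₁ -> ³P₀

(a) allowed
(b) allowed
(c) allowed
(d) allowed
(e) forbidden (ΔL, ΔJ fail)
(f) allowed
(g) allowed
(h) allowed
Total allowed: 7 of 8.

7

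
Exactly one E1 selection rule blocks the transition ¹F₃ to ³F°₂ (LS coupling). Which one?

the ΔS = 0 rule

Reading off the term symbols: S 0→1, L 3→3, J 3→2, parity even→odd.
Parity must change: even → odd — ✓.
ΔS = 0: S: 0 → 1 — ✗.
ΔL = 0, ±1 (not L=0↔0): L: 3 → 3, ΔL = +0 — ✓.
ΔJ = 0, ±1 (not J=0↔0): J: 3 → 2, ΔJ = -1 — ✓.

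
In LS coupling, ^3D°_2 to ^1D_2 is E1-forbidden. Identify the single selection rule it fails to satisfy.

the ΔS = 0 rule

Parity must change: odd → even — passes.
ΔS = 0: S: 1 → 0 — fails.
ΔL = 0, ±1 (not L=0↔0): L: 2 → 2, ΔL = +0 — passes.
ΔJ = 0, ±1 (not J=0↔0): J: 2 → 2, ΔJ = +0 — passes.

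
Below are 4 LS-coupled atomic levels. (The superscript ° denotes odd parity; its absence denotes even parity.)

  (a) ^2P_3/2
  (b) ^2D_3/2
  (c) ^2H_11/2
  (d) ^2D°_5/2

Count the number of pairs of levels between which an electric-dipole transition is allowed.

(a)–(b): forbidden (parity).
(a)–(c): forbidden (parity, ΔL, ΔJ).
(a)–(d): allowed.
(b)–(c): forbidden (parity, ΔL, ΔJ).
(b)–(d): allowed.
(c)–(d): forbidden (ΔL, ΔJ).
Allowed pairs: 2 of 6.

2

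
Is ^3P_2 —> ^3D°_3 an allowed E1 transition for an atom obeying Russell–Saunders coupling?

Initial level: S=1, L=1, J=2, parity even. Final level: S=1, L=2, J=3, parity odd.
Parity must change: even → odd — ✓.
ΔS = 0: S: 1 → 1 — ✓.
ΔL = 0, ±1 (not L=0↔0): L: 1 → 2, ΔL = +1 — ✓.
ΔJ = 0, ±1 (not J=0↔0): J: 2 → 3, ΔJ = +1 — ✓.
All four E1 rules are satisfied.

allowed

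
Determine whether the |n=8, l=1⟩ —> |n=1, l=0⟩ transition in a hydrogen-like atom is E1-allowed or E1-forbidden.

allowed

Δl = 0 − 1 = -1; the E1 rule Δl = ±1 is satisfied.
All E1 selection rules are satisfied.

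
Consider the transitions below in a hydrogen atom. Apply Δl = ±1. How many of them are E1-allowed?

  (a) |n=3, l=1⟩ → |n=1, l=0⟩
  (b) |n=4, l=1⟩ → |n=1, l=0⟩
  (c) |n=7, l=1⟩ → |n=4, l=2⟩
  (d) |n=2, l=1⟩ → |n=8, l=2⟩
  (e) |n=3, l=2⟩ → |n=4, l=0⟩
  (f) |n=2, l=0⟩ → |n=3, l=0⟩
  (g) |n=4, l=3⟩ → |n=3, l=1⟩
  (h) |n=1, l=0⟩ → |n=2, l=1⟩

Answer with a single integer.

5

(a) allowed
(b) allowed
(c) allowed
(d) allowed
(e) forbidden — Δl = -2 (E1 requires Δl = ±1)
(f) forbidden — Δl = +0 (E1 requires Δl = ±1)
(g) forbidden — Δl = -2 (E1 requires Δl = ±1)
(h) allowed
Total allowed: 5 of 8.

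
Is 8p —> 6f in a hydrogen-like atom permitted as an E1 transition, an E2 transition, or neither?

Δl = 3 − 1 = +2; l_i + l_f = 4.
E1 (Δl = ±1): not satisfied.
E2 (Δl = 0,±2, l_i+l_f ≥ 2): satisfied.

E2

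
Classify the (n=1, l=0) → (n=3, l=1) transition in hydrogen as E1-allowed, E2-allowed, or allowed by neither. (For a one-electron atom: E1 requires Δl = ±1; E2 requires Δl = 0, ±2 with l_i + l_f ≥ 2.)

E1

Δl = 1 − 0 = +1; l_i + l_f = 1.
E1 (Δl = ±1): satisfied.
E2 (Δl = 0,±2, l_i+l_f ≥ 2): not satisfied.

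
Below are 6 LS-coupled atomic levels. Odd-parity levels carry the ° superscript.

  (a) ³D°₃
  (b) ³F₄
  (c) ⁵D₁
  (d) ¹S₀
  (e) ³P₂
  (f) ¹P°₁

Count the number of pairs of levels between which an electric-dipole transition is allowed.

3

(a)–(b): allowed.
(a)–(c): forbidden (ΔS, ΔJ).
(a)–(d): forbidden (ΔS, ΔL, ΔJ).
(a)–(e): allowed.
(a)–(f): forbidden (parity, ΔS, ΔJ).
(b)–(c): forbidden (parity, ΔS, ΔJ).
(b)–(d): forbidden (parity, ΔS, ΔL, ΔJ).
(b)–(e): forbidden (parity, ΔL, ΔJ).
(b)–(f): forbidden (ΔS, ΔL, ΔJ).
(c)–(d): forbidden (parity, ΔS, ΔL).
(c)–(e): forbidden (parity, ΔS).
(c)–(f): forbidden (ΔS).
(d)–(e): forbidden (parity, ΔS, ΔJ).
(d)–(f): allowed.
(e)–(f): forbidden (ΔS).
Allowed pairs: 3 of 15.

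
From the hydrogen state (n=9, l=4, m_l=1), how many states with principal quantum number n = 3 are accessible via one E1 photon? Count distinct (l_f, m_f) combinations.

0

E1 requires l_f ∈ {3, 5}, but neither lies in [0, 2], so no final state is reachable.
Total: 0.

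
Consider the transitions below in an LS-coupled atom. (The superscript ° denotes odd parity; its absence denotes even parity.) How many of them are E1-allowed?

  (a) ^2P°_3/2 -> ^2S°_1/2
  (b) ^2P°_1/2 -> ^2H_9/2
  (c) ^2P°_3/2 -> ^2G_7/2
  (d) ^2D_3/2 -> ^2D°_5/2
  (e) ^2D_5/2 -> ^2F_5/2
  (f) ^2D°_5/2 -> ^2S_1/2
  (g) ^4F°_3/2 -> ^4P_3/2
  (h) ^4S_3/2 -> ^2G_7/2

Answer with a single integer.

(a) forbidden (parity fails)
(b) forbidden (ΔL, ΔJ fail)
(c) forbidden (ΔL, ΔJ fail)
(d) allowed
(e) forbidden (parity fails)
(f) forbidden (ΔL, ΔJ fail)
(g) forbidden (ΔL fails)
(h) forbidden (parity, ΔS, ΔL, ΔJ fail)
Total allowed: 1 of 8.

1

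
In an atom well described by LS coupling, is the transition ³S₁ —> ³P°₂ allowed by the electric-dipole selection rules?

allowed

Initial level: S=1, L=0, J=1, parity even. Final level: S=1, L=1, J=2, parity odd.
Parity must change: even → odd — passes.
ΔS = 0: S: 1 → 1 — passes.
ΔL = 0, ±1 (not L=0↔0): L: 0 → 1, ΔL = +1 — passes.
ΔJ = 0, ±1 (not J=0↔0): J: 1 → 2, ΔJ = +1 — passes.
All four E1 rules are satisfied.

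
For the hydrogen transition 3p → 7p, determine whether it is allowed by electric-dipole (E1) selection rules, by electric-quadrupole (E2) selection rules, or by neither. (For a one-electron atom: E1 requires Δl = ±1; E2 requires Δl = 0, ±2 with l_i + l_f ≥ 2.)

Δl = 1 − 1 = +0; l_i + l_f = 2.
E1 (Δl = ±1): not satisfied.
E2 (Δl = 0,±2, l_i+l_f ≥ 2): satisfied.

E2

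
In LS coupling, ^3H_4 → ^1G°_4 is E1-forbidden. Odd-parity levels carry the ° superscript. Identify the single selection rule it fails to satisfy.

ΔJ = 0, ±1 (not J=0↔0): J: 4 → 4, ΔJ = +0 — ✓.
ΔL = 0, ±1 (not L=0↔0): L: 5 → 4, ΔL = -1 — ✓.
ΔS = 0: S: 1 → 0 — ✗.
Parity must change: even → odd — ✓.

the ΔS = 0 rule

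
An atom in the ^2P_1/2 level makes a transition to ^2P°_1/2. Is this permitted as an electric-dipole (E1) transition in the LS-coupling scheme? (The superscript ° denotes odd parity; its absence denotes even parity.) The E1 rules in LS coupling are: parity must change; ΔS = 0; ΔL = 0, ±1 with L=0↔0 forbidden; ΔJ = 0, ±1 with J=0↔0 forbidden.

Initial level: S=1/2, L=1, J=1/2, parity even. Final level: S=1/2, L=1, J=1/2, parity odd.
Parity must change: even → odd — ok.
ΔS = 0: S: 1/2 → 1/2 — ok.
ΔL = 0, ±1 (not L=0↔0): L: 1 → 1, ΔL = +0 — ok.
ΔJ = 0, ±1 (not J=0↔0): J: 1/2 → 1/2, ΔJ = +0 — ok.
All four E1 rules are satisfied.

allowed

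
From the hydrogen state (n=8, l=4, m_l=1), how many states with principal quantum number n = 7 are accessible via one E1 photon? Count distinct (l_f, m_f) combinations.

6

E1 requires Δl = ±1, so l_f ∈ {3, 5}; with 0 ≤ l_f ≤ n_f−1 = 6, the allowed l_f values are {3, 5}.
For l_f = 3: m_f ∈ {m_i−1, m_i, m_i+1} ∩ [−3, 3] = {0, 1, 2} → 3 states.
For l_f = 5: m_f ∈ {m_i−1, m_i, m_i+1} ∩ [−5, 5] = {0, 1, 2} → 3 states.
Total: 6.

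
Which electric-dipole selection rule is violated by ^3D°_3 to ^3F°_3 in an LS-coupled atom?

Parity must change: odd → odd — violated.
ΔS = 0: S: 1 → 1 — satisfied.
ΔL = 0, ±1 (not L=0↔0): L: 2 → 3, ΔL = +1 — satisfied.
ΔJ = 0, ±1 (not J=0↔0): J: 3 → 3, ΔJ = +0 — satisfied.

parity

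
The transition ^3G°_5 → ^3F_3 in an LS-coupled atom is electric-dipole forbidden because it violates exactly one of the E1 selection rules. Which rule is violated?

Initial level: S=1, L=4, J=5, parity odd. Final level: S=1, L=3, J=3, parity even.
ΔJ = 0, ±1 (not J=0↔0): J: 5 → 3, ΔJ = -2 — violated.
ΔS = 0: S: 1 → 1 — satisfied.
Parity must change: odd → even — satisfied.
ΔL = 0, ±1 (not L=0↔0): L: 4 → 3, ΔL = -1 — satisfied.

the ΔJ = 0, ±1 rule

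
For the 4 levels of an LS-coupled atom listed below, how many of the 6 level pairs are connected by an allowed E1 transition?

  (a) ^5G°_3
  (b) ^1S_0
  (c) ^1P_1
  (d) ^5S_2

0

(a)–(b): forbidden (ΔS, ΔL, ΔJ).
(a)–(c): forbidden (ΔS, ΔL, ΔJ).
(a)–(d): forbidden (ΔL).
(b)–(c): forbidden (parity).
(b)–(d): forbidden (parity, ΔS, ΔL, ΔJ).
(c)–(d): forbidden (parity, ΔS).
Allowed pairs: 0 of 6.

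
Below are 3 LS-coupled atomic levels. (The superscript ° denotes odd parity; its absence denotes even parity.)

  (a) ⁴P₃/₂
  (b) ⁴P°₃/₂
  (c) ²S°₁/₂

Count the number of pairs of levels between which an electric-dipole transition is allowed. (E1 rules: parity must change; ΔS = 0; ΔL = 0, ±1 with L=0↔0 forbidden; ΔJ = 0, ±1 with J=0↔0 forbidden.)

(a)–(b): allowed.
(a)–(c): forbidden (ΔS).
(b)–(c): forbidden (parity, ΔS).
Allowed pairs: 1 of 3.

1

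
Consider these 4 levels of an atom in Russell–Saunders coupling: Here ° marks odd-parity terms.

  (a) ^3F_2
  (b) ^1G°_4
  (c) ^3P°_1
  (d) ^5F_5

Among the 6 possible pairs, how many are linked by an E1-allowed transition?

0

(a)–(b): forbidden (ΔS, ΔJ).
(a)–(c): forbidden (ΔL).
(a)–(d): forbidden (parity, ΔS, ΔJ).
(b)–(c): forbidden (parity, ΔS, ΔL, ΔJ).
(b)–(d): forbidden (ΔS).
(c)–(d): forbidden (ΔS, ΔL, ΔJ).
Allowed pairs: 0 of 6.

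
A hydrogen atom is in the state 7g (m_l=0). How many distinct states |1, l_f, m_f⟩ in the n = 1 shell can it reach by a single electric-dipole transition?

0

E1 requires l_f ∈ {3, 5}, but neither lies in [0, 0], so no final state is reachable.
Total: 0.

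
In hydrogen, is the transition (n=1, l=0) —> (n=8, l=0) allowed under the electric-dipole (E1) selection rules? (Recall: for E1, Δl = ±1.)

Δl = 0 − 0 = +0; the E1 rule Δl = ±1 is violated.
The transition is electric-dipole forbidden.

forbidden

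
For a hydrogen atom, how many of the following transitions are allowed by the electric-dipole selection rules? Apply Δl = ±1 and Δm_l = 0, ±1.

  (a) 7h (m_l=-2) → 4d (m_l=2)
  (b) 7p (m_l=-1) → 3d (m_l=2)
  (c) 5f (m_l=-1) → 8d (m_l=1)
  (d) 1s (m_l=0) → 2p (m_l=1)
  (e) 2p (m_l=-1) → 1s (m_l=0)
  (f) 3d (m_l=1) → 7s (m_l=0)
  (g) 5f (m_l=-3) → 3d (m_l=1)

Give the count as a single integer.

(a) forbidden — Δl = -3 (E1 requires Δl = ±1); Δm_l = +4 (E1 requires Δm_l = 0, ±1)
(b) forbidden — Δm_l = +3 (E1 requires Δm_l = 0, ±1)
(c) forbidden — Δm_l = +2 (E1 requires Δm_l = 0, ±1)
(d) allowed
(e) allowed
(f) forbidden — Δl = -2 (E1 requires Δl = ±1)
(g) forbidden — Δm_l = +4 (E1 requires Δm_l = 0, ±1)
Total allowed: 2 of 7.

2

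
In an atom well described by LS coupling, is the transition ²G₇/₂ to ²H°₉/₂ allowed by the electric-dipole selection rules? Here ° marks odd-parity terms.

Reading off the term symbols: S 1/2→1/2, L 4→5, J 7/2→9/2, parity even→odd.
Parity must change: even → odd — ok.
ΔS = 0: S: 1/2 → 1/2 — ok.
ΔL = 0, ±1 (not L=0↔0): L: 4 → 5, ΔL = +1 — ok.
ΔJ = 0, ±1 (not J=0↔0): J: 7/2 → 9/2, ΔJ = +1 — ok.
All four E1 rules are satisfied.

allowed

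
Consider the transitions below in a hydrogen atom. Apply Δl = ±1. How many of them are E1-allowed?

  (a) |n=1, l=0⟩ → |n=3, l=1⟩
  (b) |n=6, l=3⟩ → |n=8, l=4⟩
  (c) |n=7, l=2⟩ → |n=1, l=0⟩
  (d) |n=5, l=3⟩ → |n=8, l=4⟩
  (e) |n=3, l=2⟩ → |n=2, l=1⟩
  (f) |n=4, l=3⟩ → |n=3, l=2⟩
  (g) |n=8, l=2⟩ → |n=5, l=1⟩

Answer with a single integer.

(a) allowed
(b) allowed
(c) forbidden — Δl = -2 (E1 requires Δl = ±1)
(d) allowed
(e) allowed
(f) allowed
(g) allowed
Total allowed: 6 of 7.

6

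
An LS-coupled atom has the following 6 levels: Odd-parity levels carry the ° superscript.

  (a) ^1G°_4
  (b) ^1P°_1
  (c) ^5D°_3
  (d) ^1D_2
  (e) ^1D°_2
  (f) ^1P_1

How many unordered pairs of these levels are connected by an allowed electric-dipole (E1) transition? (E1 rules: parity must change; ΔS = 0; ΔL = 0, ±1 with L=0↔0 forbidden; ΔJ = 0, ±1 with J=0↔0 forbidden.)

4

(a)–(b): forbidden (parity, ΔL, ΔJ).
(a)–(c): forbidden (parity, ΔS, ΔL).
(a)–(d): forbidden (ΔL, ΔJ).
(a)–(e): forbidden (parity, ΔL, ΔJ).
(a)–(f): forbidden (ΔL, ΔJ).
(b)–(c): forbidden (parity, ΔS, ΔJ).
(b)–(d): allowed.
(b)–(e): forbidden (parity).
(b)–(f): allowed.
(c)–(d): forbidden (ΔS).
(c)–(e): forbidden (parity, ΔS).
(c)–(f): forbidden (ΔS, ΔJ).
(d)–(e): allowed.
(d)–(f): forbidden (parity).
(e)–(f): allowed.
Allowed pairs: 4 of 15.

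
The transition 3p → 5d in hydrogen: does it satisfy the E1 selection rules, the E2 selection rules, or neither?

Δl = 2 − 1 = +1; l_i + l_f = 3.
E1 (Δl = ±1): satisfied.
E2 (Δl = 0,±2, l_i+l_f ≥ 2): not satisfied.

E1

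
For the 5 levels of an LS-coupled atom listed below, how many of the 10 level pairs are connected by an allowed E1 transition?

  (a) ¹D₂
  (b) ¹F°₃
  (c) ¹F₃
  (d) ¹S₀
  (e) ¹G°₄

3

(a)–(b): allowed.
(a)–(c): forbidden (parity).
(a)–(d): forbidden (parity, ΔL, ΔJ).
(a)–(e): forbidden (ΔL, ΔJ).
(b)–(c): allowed.
(b)–(d): forbidden (ΔL, ΔJ).
(b)–(e): forbidden (parity).
(c)–(d): forbidden (parity, ΔL, ΔJ).
(c)–(e): allowed.
(d)–(e): forbidden (ΔL, ΔJ).
Allowed pairs: 3 of 10.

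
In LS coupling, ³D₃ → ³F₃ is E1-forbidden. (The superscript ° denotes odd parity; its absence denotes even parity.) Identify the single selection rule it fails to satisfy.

Parity must change: even → even — fails.
ΔJ = 0, ±1 (not J=0↔0): J: 3 → 3, ΔJ = +0 — passes.
ΔL = 0, ±1 (not L=0↔0): L: 2 → 3, ΔL = +1 — passes.
ΔS = 0: S: 1 → 1 — passes.

parity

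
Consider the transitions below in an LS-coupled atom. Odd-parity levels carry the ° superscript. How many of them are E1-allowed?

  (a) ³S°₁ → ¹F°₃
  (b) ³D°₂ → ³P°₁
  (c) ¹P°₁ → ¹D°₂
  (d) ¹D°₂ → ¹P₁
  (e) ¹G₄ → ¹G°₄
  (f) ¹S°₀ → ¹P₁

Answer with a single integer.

(a) forbidden (parity, ΔS, ΔL, ΔJ fail)
(b) forbidden (parity fails)
(c) forbidden (parity fails)
(d) allowed
(e) allowed
(f) allowed
Total allowed: 3 of 6.

3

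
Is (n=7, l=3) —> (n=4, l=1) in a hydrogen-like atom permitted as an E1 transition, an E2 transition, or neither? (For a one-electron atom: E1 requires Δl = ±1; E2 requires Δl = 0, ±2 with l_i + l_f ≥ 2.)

Δl = 1 − 3 = -2; l_i + l_f = 4.
E1 (Δl = ±1): not satisfied.
E2 (Δl = 0,±2, l_i+l_f ≥ 2): satisfied.

E2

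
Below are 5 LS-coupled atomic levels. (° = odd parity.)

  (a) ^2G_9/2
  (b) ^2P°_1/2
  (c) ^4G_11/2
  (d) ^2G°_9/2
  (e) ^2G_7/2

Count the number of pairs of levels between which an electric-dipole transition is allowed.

2

(a)–(b): forbidden (ΔL, ΔJ).
(a)–(c): forbidden (parity, ΔS).
(a)–(d): allowed.
(a)–(e): forbidden (parity).
(b)–(c): forbidden (ΔS, ΔL, ΔJ).
(b)–(d): forbidden (parity, ΔL, ΔJ).
(b)–(e): forbidden (ΔL, ΔJ).
(c)–(d): forbidden (ΔS).
(c)–(e): forbidden (parity, ΔS, ΔJ).
(d)–(e): allowed.
Allowed pairs: 2 of 10.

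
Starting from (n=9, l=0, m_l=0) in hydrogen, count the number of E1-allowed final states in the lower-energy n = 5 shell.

3

E1 requires Δl = ±1, so l_f ∈ {-1, 1}; with 0 ≤ l_f ≤ n_f−1 = 4, the allowed l_f values are {1}.
For l_f = 1: m_f ∈ {m_i−1, m_i, m_i+1} ∩ [−1, 1] = {-1, 0, 1} → 3 states.
Total: 3.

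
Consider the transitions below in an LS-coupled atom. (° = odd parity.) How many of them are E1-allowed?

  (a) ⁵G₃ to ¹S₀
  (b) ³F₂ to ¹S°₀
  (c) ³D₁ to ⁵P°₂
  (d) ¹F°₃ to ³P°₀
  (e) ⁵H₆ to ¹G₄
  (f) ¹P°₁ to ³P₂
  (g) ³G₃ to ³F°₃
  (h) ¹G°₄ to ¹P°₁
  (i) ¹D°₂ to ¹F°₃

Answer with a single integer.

(a) forbidden (parity, ΔS, ΔL, ΔJ fail)
(b) forbidden (ΔS, ΔL, ΔJ fail)
(c) forbidden (ΔS fails)
(d) forbidden (parity, ΔS, ΔL, ΔJ fail)
(e) forbidden (parity, ΔS, ΔJ fail)
(f) forbidden (ΔS fails)
(g) allowed
(h) forbidden (parity, ΔL, ΔJ fail)
(i) forbidden (parity fails)
Total allowed: 1 of 9.

1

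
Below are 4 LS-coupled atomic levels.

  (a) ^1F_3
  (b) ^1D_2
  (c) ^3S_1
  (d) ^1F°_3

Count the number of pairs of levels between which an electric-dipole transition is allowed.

(a)–(b): forbidden (parity).
(a)–(c): forbidden (parity, ΔS, ΔL, ΔJ).
(a)–(d): allowed.
(b)–(c): forbidden (parity, ΔS, ΔL).
(b)–(d): allowed.
(c)–(d): forbidden (ΔS, ΔL, ΔJ).
Allowed pairs: 2 of 6.

2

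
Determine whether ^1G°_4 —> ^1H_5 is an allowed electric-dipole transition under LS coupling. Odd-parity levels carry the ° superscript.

Reading off the term symbols: S 0→0, L 4→5, J 4→5, parity odd→even.
ΔJ = 0, ±1 (not J=0↔0): J: 4 → 5, ΔJ = +1 — ✓.
ΔL = 0, ±1 (not L=0↔0): L: 4 → 5, ΔL = +1 — ✓.
Parity must change: odd → even — ✓.
ΔS = 0: S: 0 → 0 — ✓.
All four E1 rules are satisfied.

allowed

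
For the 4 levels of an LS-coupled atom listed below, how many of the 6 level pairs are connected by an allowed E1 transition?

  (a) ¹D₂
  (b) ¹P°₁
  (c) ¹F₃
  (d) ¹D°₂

(a)–(b): allowed.
(a)–(c): forbidden (parity).
(a)–(d): allowed.
(b)–(c): forbidden (ΔL, ΔJ).
(b)–(d): forbidden (parity).
(c)–(d): allowed.
Allowed pairs: 3 of 6.

3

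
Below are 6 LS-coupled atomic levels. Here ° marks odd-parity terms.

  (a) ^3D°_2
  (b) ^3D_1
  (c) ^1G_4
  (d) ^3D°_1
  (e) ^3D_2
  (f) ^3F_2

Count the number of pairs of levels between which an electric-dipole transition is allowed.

6

(a)–(b): allowed.
(a)–(c): forbidden (ΔS, ΔL, ΔJ).
(a)–(d): forbidden (parity).
(a)–(e): allowed.
(a)–(f): allowed.
(b)–(c): forbidden (parity, ΔS, ΔL, ΔJ).
(b)–(d): allowed.
(b)–(e): forbidden (parity).
(b)–(f): forbidden (parity).
(c)–(d): forbidden (ΔS, ΔL, ΔJ).
(c)–(e): forbidden (parity, ΔS, ΔL, ΔJ).
(c)–(f): forbidden (parity, ΔS, ΔJ).
(d)–(e): allowed.
(d)–(f): allowed.
(e)–(f): forbidden (parity).
Allowed pairs: 6 of 15.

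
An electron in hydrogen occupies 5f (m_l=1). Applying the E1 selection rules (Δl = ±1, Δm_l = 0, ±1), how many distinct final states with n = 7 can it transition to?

E1 requires Δl = ±1, so l_f ∈ {2, 4}; with 0 ≤ l_f ≤ n_f−1 = 6, the allowed l_f values are {2, 4}.
For l_f = 2: m_f ∈ {m_i−1, m_i, m_i+1} ∩ [−2, 2] = {0, 1, 2} → 3 states.
For l_f = 4: m_f ∈ {m_i−1, m_i, m_i+1} ∩ [−4, 4] = {0, 1, 2} → 3 states.
Total: 6.

6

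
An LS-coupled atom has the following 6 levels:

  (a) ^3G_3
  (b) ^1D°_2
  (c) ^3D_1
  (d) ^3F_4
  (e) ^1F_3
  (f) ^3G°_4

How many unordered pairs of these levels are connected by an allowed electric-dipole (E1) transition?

(a)–(b): forbidden (ΔS, ΔL).
(a)–(c): forbidden (parity, ΔL, ΔJ).
(a)–(d): forbidden (parity).
(a)–(e): forbidden (parity, ΔS).
(a)–(f): allowed.
(b)–(c): forbidden (ΔS).
(b)–(d): forbidden (ΔS, ΔJ).
(b)–(e): allowed.
(b)–(f): forbidden (parity, ΔS, ΔL, ΔJ).
(c)–(d): forbidden (parity, ΔJ).
(c)–(e): forbidden (parity, ΔS, ΔJ).
(c)–(f): forbidden (ΔL, ΔJ).
(d)–(e): forbidden (parity, ΔS).
(d)–(f): allowed.
(e)–(f): forbidden (ΔS).
Allowed pairs: 3 of 15.

3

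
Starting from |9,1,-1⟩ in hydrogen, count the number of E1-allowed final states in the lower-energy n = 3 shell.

E1 requires Δl = ±1, so l_f ∈ {0, 2}; with 0 ≤ l_f ≤ n_f−1 = 2, the allowed l_f values are {0, 2}.
For l_f = 0: m_f ∈ {m_i−1, m_i, m_i+1} ∩ [−0, 0] = {0} → 1 state.
For l_f = 2: m_f ∈ {m_i−1, m_i, m_i+1} ∩ [−2, 2] = {-2, -1, 0} → 3 states.
Total: 4.

4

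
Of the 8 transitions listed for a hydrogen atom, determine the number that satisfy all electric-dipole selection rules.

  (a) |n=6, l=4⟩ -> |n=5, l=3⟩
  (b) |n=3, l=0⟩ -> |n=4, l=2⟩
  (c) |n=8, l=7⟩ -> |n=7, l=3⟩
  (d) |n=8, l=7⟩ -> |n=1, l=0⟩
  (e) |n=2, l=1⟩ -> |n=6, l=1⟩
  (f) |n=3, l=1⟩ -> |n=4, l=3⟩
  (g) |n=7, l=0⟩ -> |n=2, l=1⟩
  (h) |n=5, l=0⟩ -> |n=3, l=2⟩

(a) allowed
(b) forbidden — Δl = +2 (E1 requires Δl = ±1)
(c) forbidden — Δl = -4 (E1 requires Δl = ±1)
(d) forbidden — Δl = -7 (E1 requires Δl = ±1)
(e) forbidden — Δl = +0 (E1 requires Δl = ±1)
(f) forbidden — Δl = +2 (E1 requires Δl = ±1)
(g) allowed
(h) forbidden — Δl = +2 (E1 requires Δl = ±1)
Total allowed: 2 of 8.

2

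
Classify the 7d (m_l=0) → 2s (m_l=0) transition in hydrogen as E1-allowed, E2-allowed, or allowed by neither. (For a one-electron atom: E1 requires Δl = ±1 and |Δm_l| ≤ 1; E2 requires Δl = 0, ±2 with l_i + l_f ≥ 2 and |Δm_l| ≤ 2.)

Δl = 0 − 2 = -2; l_i + l_f = 2.
Δm_l = +0.
E1 (Δl = ±1, |Δm_l| ≤ 1): not satisfied.
E2 (Δl = 0,±2, l_i+l_f ≥ 2, |Δm_l| ≤ 2): satisfied.

E2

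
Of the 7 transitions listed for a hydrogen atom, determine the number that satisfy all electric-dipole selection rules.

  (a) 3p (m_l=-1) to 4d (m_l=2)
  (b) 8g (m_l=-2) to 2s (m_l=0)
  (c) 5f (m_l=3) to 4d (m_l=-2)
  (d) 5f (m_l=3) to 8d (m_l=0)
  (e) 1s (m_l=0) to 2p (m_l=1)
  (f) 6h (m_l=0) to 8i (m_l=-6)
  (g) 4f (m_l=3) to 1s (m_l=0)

(a) forbidden — Δm_l = +3 (E1 requires Δm_l = 0, ±1)
(b) forbidden — Δl = -4 (E1 requires Δl = ±1); Δm_l = +2 (E1 requires Δm_l = 0, ±1)
(c) forbidden — Δm_l = -5 (E1 requires Δm_l = 0, ±1)
(d) forbidden — Δm_l = -3 (E1 requires Δm_l = 0, ±1)
(e) allowed
(f) forbidden — Δm_l = -6 (E1 requires Δm_l = 0, ±1)
(g) forbidden — Δl = -3 (E1 requires Δl = ±1); Δm_l = -3 (E1 requires Δm_l = 0, ±1)
Total allowed: 1 of 7.

1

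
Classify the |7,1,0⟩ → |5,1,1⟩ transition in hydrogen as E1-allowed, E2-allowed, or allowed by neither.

E2

Δl = 1 − 1 = +0; l_i + l_f = 2.
Δm_l = +1.
E1 (Δl = ±1, |Δm_l| ≤ 1): not satisfied.
E2 (Δl = 0,±2, l_i+l_f ≥ 2, |Δm_l| ≤ 2): satisfied.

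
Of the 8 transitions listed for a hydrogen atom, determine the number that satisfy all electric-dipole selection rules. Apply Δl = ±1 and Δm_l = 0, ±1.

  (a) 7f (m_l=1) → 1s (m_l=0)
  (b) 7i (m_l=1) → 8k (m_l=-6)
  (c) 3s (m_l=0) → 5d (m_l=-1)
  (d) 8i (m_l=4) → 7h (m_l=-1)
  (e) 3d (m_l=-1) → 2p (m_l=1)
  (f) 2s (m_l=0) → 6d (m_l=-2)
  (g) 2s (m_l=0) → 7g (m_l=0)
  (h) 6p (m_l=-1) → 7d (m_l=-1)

(a) forbidden — Δl = -3 (E1 requires Δl = ±1)
(b) forbidden — Δm_l = -7 (E1 requires Δm_l = 0, ±1)
(c) forbidden — Δl = +2 (E1 requires Δl = ±1)
(d) forbidden — Δm_l = -5 (E1 requires Δm_l = 0, ±1)
(e) forbidden — Δm_l = +2 (E1 requires Δm_l = 0, ±1)
(f) forbidden — Δl = +2 (E1 requires Δl = ±1); Δm_l = -2 (E1 requires Δm_l = 0, ±1)
(g) forbidden — Δl = +4 (E1 requires Δl = ±1)
(h) allowed
Total allowed: 1 of 8.

1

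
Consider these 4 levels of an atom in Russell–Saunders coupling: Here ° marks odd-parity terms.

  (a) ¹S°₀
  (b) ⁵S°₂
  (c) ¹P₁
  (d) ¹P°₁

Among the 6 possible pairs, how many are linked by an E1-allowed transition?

(a)–(b): forbidden (parity, ΔS, ΔL, ΔJ).
(a)–(c): allowed.
(a)–(d): forbidden (parity).
(b)–(c): forbidden (ΔS).
(b)–(d): forbidden (parity, ΔS).
(c)–(d): allowed.
Allowed pairs: 2 of 6.

2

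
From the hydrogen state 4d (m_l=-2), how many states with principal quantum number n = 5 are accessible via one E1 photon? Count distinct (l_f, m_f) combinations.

E1 requires Δl = ±1, so l_f ∈ {1, 3}; with 0 ≤ l_f ≤ n_f−1 = 4, the allowed l_f values are {1, 3}.
For l_f = 1: m_f ∈ {m_i−1, m_i, m_i+1} ∩ [−1, 1] = {-1} → 1 state.
For l_f = 3: m_f ∈ {m_i−1, m_i, m_i+1} ∩ [−3, 3] = {-3, -2, -1} → 3 states.
Total: 4.

4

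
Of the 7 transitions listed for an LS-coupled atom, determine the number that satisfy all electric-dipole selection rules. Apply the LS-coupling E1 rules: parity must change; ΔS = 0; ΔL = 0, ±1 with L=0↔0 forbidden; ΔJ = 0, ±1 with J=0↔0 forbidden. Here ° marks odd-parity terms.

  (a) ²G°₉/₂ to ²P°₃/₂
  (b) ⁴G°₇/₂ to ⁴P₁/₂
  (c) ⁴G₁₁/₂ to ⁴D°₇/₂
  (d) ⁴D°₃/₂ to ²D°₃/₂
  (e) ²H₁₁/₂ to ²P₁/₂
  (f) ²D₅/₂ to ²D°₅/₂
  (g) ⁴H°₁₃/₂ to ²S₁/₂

1

(a) forbidden (parity, ΔL, ΔJ fail)
(b) forbidden (ΔL, ΔJ fail)
(c) forbidden (ΔL, ΔJ fail)
(d) forbidden (parity, ΔS fail)
(e) forbidden (parity, ΔL, ΔJ fail)
(f) allowed
(g) forbidden (ΔS, ΔL, ΔJ fail)
Total allowed: 1 of 7.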